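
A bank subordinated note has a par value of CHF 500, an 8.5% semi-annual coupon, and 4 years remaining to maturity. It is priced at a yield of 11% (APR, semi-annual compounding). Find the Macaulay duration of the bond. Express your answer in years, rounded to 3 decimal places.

3.447 years

Periodic yield y = 0.055. Discount each cash flow and weight by its period:
  t   CF        PV=CF/(1+0.055)^t    t·PV
  1        21.25        20.1422        20.1422
  2        21.25        19.0921        38.1842
  3        21.25        18.0968        54.2904
  4        21.25        17.1534        68.6134
  5        21.25        16.2591        81.2955
  6        21.25        15.4115        92.4688
  7        21.25        14.6080       102.2562
  8       521.25       339.6459     2,717.1673
  Σ                    460.4090     3,174.4181
Price P = Σ PV = 460.4090.
Macaulay duration = Σ(t·PV) / P = 3,174.4181 / 460.4090 = 6.89478 half-year periods.
In years: 6.89478 / 2 = 3.44739 years.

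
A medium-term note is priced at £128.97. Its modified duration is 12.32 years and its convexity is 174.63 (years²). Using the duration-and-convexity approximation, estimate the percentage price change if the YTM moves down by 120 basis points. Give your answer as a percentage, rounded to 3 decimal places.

Duration effect: -D_mod·Δy = -12.32 × (-0.012) = +0.147840
Convexity effect: ½·C·(Δy)² = 0.5 × 174.63 × (-0.012)² = +0.01257336
ΔP/P ≈ +0.147840 + 0.01257336 = +0.16041336
= +16.041336%.

+16.041%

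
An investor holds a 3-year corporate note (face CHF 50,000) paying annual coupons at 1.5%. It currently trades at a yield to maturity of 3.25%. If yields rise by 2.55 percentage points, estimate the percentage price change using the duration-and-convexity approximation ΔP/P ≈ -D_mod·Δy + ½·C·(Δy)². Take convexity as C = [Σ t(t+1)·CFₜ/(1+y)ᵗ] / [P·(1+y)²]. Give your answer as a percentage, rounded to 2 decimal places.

-6.94%

With y = 0.0325:
  t   CF        PV=CF/(1+0.0325)^t    t·PV        t(t+1)·PV
  1       750.00       726.3923       726.3923       1,452.7845
  2       750.00       703.5276     1,407.0552       4,221.1656
  3    50,750.00    46,106.8939   138,320.6816     553,282.7264
  Σ                 47,536.8137   140,454.1291     558,956.6765
P = 47,536.8137; D_Mac = 2.95464 yrs; D_mod = 2.86164 yrs; C = 11.02981.
Duration effect: -2.86164 × (+0.0255) = -0.072972
Convexity effect: 0.5 × 11.02981 × (0.0255)² = +0.0035861
ΔP/P ≈ -0.072972 + 0.0035861 = -0.069386 = -6.9386%.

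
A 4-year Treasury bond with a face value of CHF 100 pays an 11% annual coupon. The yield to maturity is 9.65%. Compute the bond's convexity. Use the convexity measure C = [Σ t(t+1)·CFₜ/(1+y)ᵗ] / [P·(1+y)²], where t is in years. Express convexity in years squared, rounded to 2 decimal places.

With y = 0.0965:
  t   CF        PV=CF/(1+0.0965)^t    t·PV        t(t+1)·PV
  1        11.00        10.0319        10.0319          20.0638
  2        11.00         9.1490        18.2981          54.8942
  3        11.00         8.3439        25.0316         100.1263
  4       111.00        76.7871       307.1485       1,535.7426
  Σ                    104.3119       360.5101       1,710.8269
P = 104.3119.
Convexity = Σ t(t+1)·PV / [P·(1+y)²] = 1,710.8269 / (104.3119 × 1.202312) = 13.64127.

13.64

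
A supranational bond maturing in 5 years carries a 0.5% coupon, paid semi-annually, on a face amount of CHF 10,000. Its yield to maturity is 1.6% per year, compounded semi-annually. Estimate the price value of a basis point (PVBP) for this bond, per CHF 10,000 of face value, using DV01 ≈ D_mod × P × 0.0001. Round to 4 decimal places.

CHF 4.6449

Periodic yield y = 0.008.
  t   CF        PV=CF/(1+0.008)^t    t·PV
  1        25.00        24.8016        24.8016
  2        25.00        24.6047        49.2095
  3        25.00        24.4095        73.2284
  4        25.00        24.2157        96.8630
  5        25.00        24.0236       120.1178
  6        25.00        23.8329       142.9974
  7        25.00        23.6437       165.5062
  8        25.00        23.4561       187.6488
  9        25.00        23.2699       209.4294
  10   10,025.00     9,257.1875    92,571.8750
  Σ                  9,473.4453    93,641.6771
P = 9,473.4453; D_Mac = 9.88465 half-year periods = 4.94232 yrs; D_mod = 4.90310 yrs.
DV01 ≈ 4.90310 × 9,473.4453 × 0.0001 = 4.644924.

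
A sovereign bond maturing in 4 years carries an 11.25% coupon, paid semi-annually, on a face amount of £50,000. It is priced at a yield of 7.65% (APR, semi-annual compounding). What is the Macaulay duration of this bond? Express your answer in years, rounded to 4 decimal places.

Periodic yield y = 0.03825. Discount each cash flow and weight by its period:
  t   CF        PV=CF/(1+0.03825)^t    t·PV
  1     2,812.50     2,708.8851     2,708.8851
  2     2,812.50     2,609.0875     5,218.1751
  3     2,812.50     2,512.9666     7,538.8997
  4     2,812.50     2,420.3868     9,681.5471
  5     2,812.50     2,331.2177    11,656.0885
  6     2,812.50     2,245.3337    13,472.0021
  7     2,812.50     2,162.6137    15,138.2960
  8    52,812.50    39,113.0072   312,904.0577
  Σ                 56,103.4984   378,317.9514
Price P = Σ PV = 56,103.4984.
Macaulay duration = Σ(t·PV) / P = 378,317.9514 / 56,103.4984 = 6.74321 half-year periods.
In years: 6.74321 / 2 = 3.37161 years.

3.3716 years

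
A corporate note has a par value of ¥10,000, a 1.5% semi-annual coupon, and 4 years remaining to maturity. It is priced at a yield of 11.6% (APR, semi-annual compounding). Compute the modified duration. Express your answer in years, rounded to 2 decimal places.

Periodic yield y = 0.058. First find Macaulay duration:
  t   CF        PV=CF/(1+0.058)^t    t·PV
  1        75.00        70.8885        70.8885
  2        75.00        67.0023       134.0047
  3        75.00        63.3292       189.9877
  4        75.00        59.8575       239.4300
  5        75.00        56.5761       282.8804
  6        75.00        53.4746       320.8474
  7        75.00        50.5431       353.8015
  8    10,075.00     6,417.4089    51,339.2713
  Σ                  6,839.0802    52,931.1115
P = 6,839.0802; Macaulay duration = 52,931.1115 / 6,839.0802 = 7.73951 half-year periods = 3.86975 years.
Modified duration = D_Mac / (1 + y) = 3.86975 / 1.058 = 3.65761 years.

3.66 years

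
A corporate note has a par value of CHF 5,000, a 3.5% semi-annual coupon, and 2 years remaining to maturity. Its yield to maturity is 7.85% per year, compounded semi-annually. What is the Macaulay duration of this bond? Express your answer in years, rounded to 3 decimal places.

1.947 years

Periodic yield y = 0.03925. Discount each cash flow and weight by its period:
  t   CF        PV=CF/(1+0.03925)^t    t·PV
  1        87.50        84.1953        84.1953
  2        87.50        81.0155       162.0310
  3        87.50        77.9557       233.8671
  4     5,087.50     4,361.3836    17,445.5345
  Σ                  4,604.5502    17,925.6280
Price P = Σ PV = 4,604.5502.
Macaulay duration = Σ(t·PV) / P = 17,925.6280 / 4,604.5502 = 3.89302 half-year periods.
In years: 3.89302 / 2 = 1.94651 years.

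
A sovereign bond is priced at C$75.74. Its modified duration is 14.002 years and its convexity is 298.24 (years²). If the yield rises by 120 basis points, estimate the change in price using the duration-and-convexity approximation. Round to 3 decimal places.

Duration effect: -D_mod·Δy = -14.002 × (+0.012) = -0.168024
Convexity effect: ½·C·(Δy)² = 0.5 × 298.24 × (0.012)² = +0.02147328
ΔP/P ≈ -0.168024 + 0.02147328 = -0.14655072
ΔP ≈ 75.74 × (-0.14655072) = -11.0997515328.

-C$11.100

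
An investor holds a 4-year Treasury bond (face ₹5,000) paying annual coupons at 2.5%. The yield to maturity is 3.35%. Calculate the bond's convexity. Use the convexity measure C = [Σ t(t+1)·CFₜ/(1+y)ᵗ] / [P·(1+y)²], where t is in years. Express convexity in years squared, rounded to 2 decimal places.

17.81

With y = 0.0335:
  t   CF        PV=CF/(1+0.0335)^t    t·PV        t(t+1)·PV
  1       125.00       120.9482       120.9482         241.8965
  2       125.00       117.0278       234.0556         702.1668
  3       125.00       113.2344       339.7033       1,358.8134
  4     5,125.00     4,492.1262    17,968.5047      89,842.5234
  Σ                  4,843.3367    18,663.2119      92,145.4001
P = 4,843.3367.
Convexity = Σ t(t+1)·PV / [P·(1+y)²] = 92,145.4001 / (4,843.3367 × 1.068122) = 17.81181.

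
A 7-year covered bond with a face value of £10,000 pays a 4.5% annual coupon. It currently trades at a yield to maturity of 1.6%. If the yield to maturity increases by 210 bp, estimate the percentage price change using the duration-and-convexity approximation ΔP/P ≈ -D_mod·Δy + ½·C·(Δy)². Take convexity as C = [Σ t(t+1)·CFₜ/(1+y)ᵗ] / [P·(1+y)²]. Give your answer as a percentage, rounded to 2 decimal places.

-11.87%

With y = 0.016:
  t   CF        PV=CF/(1+0.016)^t    t·PV        t(t+1)·PV
  1       450.00       442.9134       442.9134         885.8268
  2       450.00       435.9384       871.8767       2,615.6302
  3       450.00       429.0732     1,287.2196       5,148.8784
  4       450.00       422.3161     1,689.2646       8,446.3228
  5       450.00       415.6655     2,078.3275      12,469.9648
  6       450.00       409.1196     2,454.7175      17,183.0224
  7    10,450.00     9,351.0490    65,457.3433     523,658.7465
  Σ                 11,906.0752    74,281.6626     570,408.3920
P = 11,906.0752; D_Mac = 6.23897 yrs; D_mod = 6.14072 yrs; C = 46.41196.
Duration effect: -6.14072 × (+0.021) = -0.128955
Convexity effect: 0.5 × 46.41196 × (0.021)² = +0.0102338
ΔP/P ≈ -0.128955 + 0.0102338 = -0.118721 = -11.8721%.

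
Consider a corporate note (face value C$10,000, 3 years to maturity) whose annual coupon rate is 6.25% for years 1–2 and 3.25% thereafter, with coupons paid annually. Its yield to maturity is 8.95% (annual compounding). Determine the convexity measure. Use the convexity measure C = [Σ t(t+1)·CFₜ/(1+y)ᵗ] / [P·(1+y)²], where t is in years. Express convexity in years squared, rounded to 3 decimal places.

With y = 0.0895:
  t   CF        PV=CF/(1+0.0895)^t    t·PV        t(t+1)·PV
  1       625.00       573.6576       573.6576       1,147.3153
  2       625.00       526.5329     1,053.0659       3,159.1977
  3    10,325.00     7,983.7762    23,951.3287      95,805.3149
  Σ                  9,083.9668    25,578.0522     100,111.8278
P = 9,083.9668.
Convexity = Σ t(t+1)·PV / [P·(1+y)²] = 100,111.8278 / (9,083.9668 × 1.187010) = 9.28443.

9.284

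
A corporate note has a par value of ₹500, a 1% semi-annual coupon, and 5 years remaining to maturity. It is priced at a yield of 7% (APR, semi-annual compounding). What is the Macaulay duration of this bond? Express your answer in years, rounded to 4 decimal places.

Periodic yield y = 0.035. Discount each cash flow and weight by its period:
  t   CF        PV=CF/(1+0.035)^t    t·PV
  1         2.50         2.4155         2.4155
  2         2.50         2.3338         4.6676
  3         2.50         2.2549         6.7646
  4         2.50         2.1786         8.7144
  5         2.50         2.1049        10.5247
  6         2.50         2.0338        12.2025
  7         2.50         1.9650        13.7548
  8         2.50         1.8985        15.1882
  9         2.50         1.8343        16.5089
  10      502.50       356.2317     3,562.3170
  Σ                    375.2509     3,653.0582
Price P = Σ PV = 375.2509.
Macaulay duration = Σ(t·PV) / P = 3,653.0582 / 375.2509 = 9.73497 half-year periods.
In years: 9.73497 / 2 = 4.86749 years.

4.8675 years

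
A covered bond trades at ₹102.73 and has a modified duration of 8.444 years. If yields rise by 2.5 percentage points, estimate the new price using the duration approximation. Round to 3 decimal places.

Duration approximation: ΔP/P ≈ -D_mod · Δy = -8.444 × (+0.025) = -0.211100.
New price ≈ 102.73 × (1 - 0.211100) = 81.043697.

₹81.044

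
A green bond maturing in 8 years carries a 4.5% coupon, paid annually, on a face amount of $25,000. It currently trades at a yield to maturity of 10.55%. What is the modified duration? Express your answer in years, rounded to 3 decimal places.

Periodic yield y = 0.1055. First find Macaulay duration:
  t   CF        PV=CF/(1+0.1055)^t    t·PV
  1     1,125.00     1,017.6391     1,017.6391
  2     1,125.00       920.5238     1,841.0476
  3     1,125.00       832.6764     2,498.0293
  4     1,125.00       753.2125     3,012.8501
  5     1,125.00       681.3320     3,406.6600
  6     1,125.00       616.3112     3,697.8670
  7     1,125.00       557.4954     3,902.4679
  8    26,125.00    11,710.7935    93,686.3482
  Σ                 17,089.9840   113,062.9092
P = 17,089.9840; Macaulay duration = 113,062.9092 / 17,089.9840 = 6.61574 years.
Modified duration = D_Mac / (1 + y) = 6.61574 / 1.1055 = 5.98439 years.

5.984 years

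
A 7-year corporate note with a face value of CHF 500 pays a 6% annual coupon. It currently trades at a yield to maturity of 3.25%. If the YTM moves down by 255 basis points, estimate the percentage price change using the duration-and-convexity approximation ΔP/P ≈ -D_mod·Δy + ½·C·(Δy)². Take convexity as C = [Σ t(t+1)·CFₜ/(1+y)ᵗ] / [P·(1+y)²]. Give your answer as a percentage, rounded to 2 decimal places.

+16.23%

With y = 0.0325:
  t   CF        PV=CF/(1+0.0325)^t    t·PV        t(t+1)·PV
  1        30.00        29.0557        29.0557          58.1114
  2        30.00        28.1411        56.2822         168.8466
  3        30.00        27.2553        81.7659         327.0637
  4        30.00        26.3974       105.5896         527.9478
  5        30.00        25.5665       127.8324         766.9944
  6        30.00        24.7617       148.5703       1,039.9924
  7       530.00       423.6873     2,965.8111      23,726.4889
  Σ                    584.8650     3,514.9072      26,615.4452
P = 584.8650; D_Mac = 6.00978 yrs; D_mod = 5.82061 yrs; C = 42.68723.
Duration effect: -5.82061 × (-0.0255) = +0.148425
Convexity effect: 0.5 × 42.68723 × (-0.0255)² = +0.0138787
ΔP/P ≈ +0.148425 + 0.0138787 = +0.162304 = +16.2304%.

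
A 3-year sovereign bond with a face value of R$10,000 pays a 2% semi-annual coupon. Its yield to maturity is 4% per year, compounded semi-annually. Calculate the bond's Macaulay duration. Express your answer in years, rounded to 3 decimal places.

2.924 years

Periodic yield y = 0.02. Discount each cash flow and weight by its period:
  t   CF        PV=CF/(1+0.02)^t    t·PV
  1       100.00        98.0392        98.0392
  2       100.00        96.1169       192.2338
  3       100.00        94.2322       282.6967
  4       100.00        92.3845       369.5382
  5       100.00        90.5731       452.8654
  6    10,100.00     8,968.5110    53,811.0658
  Σ                  9,439.8569    55,206.4390
Price P = Σ PV = 9,439.8569.
Macaulay duration = Σ(t·PV) / P = 55,206.4390 / 9,439.8569 = 5.84823 half-year periods.
In years: 5.84823 / 2 = 2.92411 years.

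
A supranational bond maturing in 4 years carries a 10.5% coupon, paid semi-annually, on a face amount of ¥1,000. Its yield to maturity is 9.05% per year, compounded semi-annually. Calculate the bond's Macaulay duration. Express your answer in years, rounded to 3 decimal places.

3.384 years

Periodic yield y = 0.04525. Discount each cash flow and weight by its period:
  t   CF        PV=CF/(1+0.04525)^t    t·PV
  1        52.50        50.2272        50.2272
  2        52.50        48.0528        96.1057
  3        52.50        45.9726       137.9177
  4        52.50        43.9824       175.9295
  5        52.50        42.0783       210.3916
  6        52.50        40.2567       241.5402
  7        52.50        38.5140       269.5977
  8     1,052.50       738.6874     5,909.4992
  Σ                  1,047.7714     7,091.2088
Price P = Σ PV = 1,047.7714.
Macaulay duration = Σ(t·PV) / P = 7,091.2088 / 1,047.7714 = 6.76790 half-year periods.
In years: 6.76790 / 2 = 3.38395 years.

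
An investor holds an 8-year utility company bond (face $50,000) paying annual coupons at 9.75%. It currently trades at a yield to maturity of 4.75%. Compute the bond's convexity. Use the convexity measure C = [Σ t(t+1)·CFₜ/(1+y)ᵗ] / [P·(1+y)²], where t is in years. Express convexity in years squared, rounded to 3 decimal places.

With y = 0.0475:
  t   CF        PV=CF/(1+0.0475)^t    t·PV        t(t+1)·PV
  1     4,875.00     4,653.9379     4,653.9379       9,307.8759
  2     4,875.00     4,442.9002     8,885.8004      26,657.4011
  3     4,875.00     4,241.4322    12,724.2965      50,897.1859
  4     4,875.00     4,049.0999    16,196.3997      80,981.9983
  5     4,875.00     3,865.4892    19,327.4459     115,964.6754
  6     4,875.00     3,690.2045    22,141.2268     154,988.5876
  7     4,875.00     3,522.8682    24,660.0776     197,280.6207
  8    54,875.00    37,856.6587   302,853.2699   2,725,679.4294
  Σ                 66,322.5908   411,442.4547   3,361,757.7743
P = 66,322.5908.
Convexity = Σ t(t+1)·PV / [P·(1+y)²] = 3,361,757.7743 / (66,322.5908 × 1.097256) = 46.19520.

46.195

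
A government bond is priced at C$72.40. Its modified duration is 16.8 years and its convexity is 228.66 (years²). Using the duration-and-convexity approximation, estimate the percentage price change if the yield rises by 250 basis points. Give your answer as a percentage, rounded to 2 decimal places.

Duration effect: -D_mod·Δy = -16.8 × (+0.025) = -0.420000
Convexity effect: ½·C·(Δy)² = 0.5 × 228.66 × (0.025)² = +0.07145625
ΔP/P ≈ -0.420000 + 0.07145625 = -0.34854375
= -34.854375%.

-34.85%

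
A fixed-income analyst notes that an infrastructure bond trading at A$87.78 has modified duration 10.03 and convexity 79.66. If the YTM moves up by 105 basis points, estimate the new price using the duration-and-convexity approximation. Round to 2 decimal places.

Duration effect: -D_mod·Δy = -10.03 × (+0.0105) = -0.105315
Convexity effect: ½·C·(Δy)² = 0.5 × 79.66 × (0.0105)² = +0.0043912575
ΔP/P ≈ -0.105315 + 0.0043912575 = -0.1009237425
New price ≈ 87.78 × (1 - 0.1009237425) = 78.92091388335.

A$78.92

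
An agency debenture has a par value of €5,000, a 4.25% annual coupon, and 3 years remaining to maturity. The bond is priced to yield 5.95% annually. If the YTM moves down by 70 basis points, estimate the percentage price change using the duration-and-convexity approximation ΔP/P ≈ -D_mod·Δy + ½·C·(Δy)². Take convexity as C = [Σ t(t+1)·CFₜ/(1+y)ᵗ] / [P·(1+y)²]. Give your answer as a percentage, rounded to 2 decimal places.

+1.93%

With y = 0.0595:
  t   CF        PV=CF/(1+0.0595)^t    t·PV        t(t+1)·PV
  1       212.50       200.5663       200.5663         401.1326
  2       212.50       189.3028       378.6056       1,135.8167
  3     5,212.50     4,382.7145    13,148.1436      52,592.5745
  Σ                  4,772.5836    13,727.3155      54,129.5239
P = 4,772.5836; D_Mac = 2.87629 yrs; D_mod = 2.71476 yrs; C = 10.10366.
Duration effect: -2.71476 × (-0.007) = +0.019003
Convexity effect: 0.5 × 10.10366 × (-0.007)² = +0.0002475
ΔP/P ≈ +0.019003 + 0.0002475 = +0.019251 = +1.9251%.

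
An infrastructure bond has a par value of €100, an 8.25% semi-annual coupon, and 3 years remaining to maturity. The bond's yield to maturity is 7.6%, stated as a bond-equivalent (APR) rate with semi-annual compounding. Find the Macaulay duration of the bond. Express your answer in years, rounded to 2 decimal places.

2.72 years

Periodic yield y = 0.038. Discount each cash flow and weight by its period:
  t   CF        PV=CF/(1+0.038)^t    t·PV
  1        4.125         3.9740         3.9740
  2        4.125         3.8285         7.6570
  3        4.125         3.6883        11.0650
  4        4.125         3.5533        14.2133
  5        4.125         3.4232        17.1162
  6      104.125        83.2474       499.4846
  Σ                    101.7148       553.5102
Price P = Σ PV = 101.7148.
Macaulay duration = Σ(t·PV) / P = 553.5102 / 101.7148 = 5.44178 half-year periods.
In years: 5.44178 / 2 = 2.72089 years.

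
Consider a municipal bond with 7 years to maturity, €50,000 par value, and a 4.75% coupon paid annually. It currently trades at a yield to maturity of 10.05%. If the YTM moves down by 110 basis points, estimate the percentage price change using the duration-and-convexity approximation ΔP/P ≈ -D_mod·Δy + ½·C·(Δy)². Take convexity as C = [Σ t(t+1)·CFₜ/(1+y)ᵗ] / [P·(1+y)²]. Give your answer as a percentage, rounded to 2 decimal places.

With y = 0.1005:
  t   CF        PV=CF/(1+0.1005)^t    t·PV        t(t+1)·PV
  1     2,375.00     2,158.1100     2,158.1100       4,316.2199
  2     2,375.00     1,961.0268     3,922.0535      11,766.1606
  3     2,375.00     1,781.9416     5,345.8249      21,383.2995
  4     2,375.00     1,619.2109     6,476.8437      32,384.2186
  5     2,375.00     1,471.3411     7,356.7057      44,140.2343
  6     2,375.00     1,336.9751     8,021.8509      56,152.9560
  7    52,375.00    26,791.2951   187,539.0656   1,500,312.5245
  Σ                 37,119.9006   220,820.4542   1,670,455.6134
P = 37,119.9006; D_Mac = 5.94884 yrs; D_mod = 5.40558 yrs; C = 37.15763.
Duration effect: -5.40558 × (-0.011) = +0.059461
Convexity effect: 0.5 × 37.15763 × (-0.011)² = +0.0022480
ΔP/P ≈ +0.059461 + 0.0022480 = +0.061709 = +6.1709%.

+6.17%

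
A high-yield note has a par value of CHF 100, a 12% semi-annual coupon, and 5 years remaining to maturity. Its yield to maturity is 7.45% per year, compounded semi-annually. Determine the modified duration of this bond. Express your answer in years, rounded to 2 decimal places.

Periodic yield y = 0.03725. First find Macaulay duration:
  t   CF        PV=CF/(1+0.03725)^t    t·PV
  1         6.00         5.7845         5.7845
  2         6.00         5.5768        11.1536
  3         6.00         5.3765        16.1295
  4         6.00         5.1834        20.7337
  5         6.00         4.9973        24.9864
  6         6.00         4.8178        28.9069
  7         6.00         4.6448        32.5136
  8         6.00         4.4780        35.8240
  9         6.00         4.3172        38.8546
  10      106.00        73.5312       735.3116
  Σ                    118.7075       950.1986
P = 118.7075; Macaulay duration = 950.1986 / 118.7075 = 8.00454 half-year periods = 4.00227 years.
Modified duration = D_Mac / (1 + y) = 4.00227 / 1.03725 = 3.85854 years.

3.86 years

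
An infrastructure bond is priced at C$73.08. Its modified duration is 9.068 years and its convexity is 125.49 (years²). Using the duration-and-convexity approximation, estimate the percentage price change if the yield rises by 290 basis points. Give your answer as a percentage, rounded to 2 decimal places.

Duration effect: -D_mod·Δy = -9.068 × (+0.029) = -0.262972
Convexity effect: ½·C·(Δy)² = 0.5 × 125.49 × (0.029)² = +0.052768545
ΔP/P ≈ -0.262972 + 0.052768545 = -0.210203455
= -21.0203455%.

-21.02%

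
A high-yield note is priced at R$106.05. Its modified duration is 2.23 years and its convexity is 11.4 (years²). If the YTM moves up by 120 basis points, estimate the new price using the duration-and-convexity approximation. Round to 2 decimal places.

R$103.30

Duration effect: -D_mod·Δy = -2.23 × (+0.012) = -0.026760
Convexity effect: ½·C·(Δy)² = 0.5 × 11.4 × (0.012)² = +0.0008208
ΔP/P ≈ -0.026760 + 0.0008208 = -0.0259392
New price ≈ 106.05 × (1 - 0.0259392) = 103.29914784.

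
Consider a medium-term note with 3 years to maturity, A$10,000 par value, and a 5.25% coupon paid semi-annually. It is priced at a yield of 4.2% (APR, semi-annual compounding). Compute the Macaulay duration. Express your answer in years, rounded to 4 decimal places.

2.8177 years

Periodic yield y = 0.021. Discount each cash flow and weight by its period:
  t   CF        PV=CF/(1+0.021)^t    t·PV
  1       262.50       257.1009       257.1009
  2       262.50       251.8128       503.6256
  3       262.50       246.6335       739.9005
  4       262.50       241.5607       966.2429
  5       262.50       236.5923     1,182.9615
  6    10,262.50     9,059.3850    54,356.3101
  Σ                 10,293.0853    58,006.1416
Price P = Σ PV = 10,293.0853.
Macaulay duration = Σ(t·PV) / P = 58,006.1416 / 10,293.0853 = 5.63545 half-year periods.
In years: 5.63545 / 2 = 2.81772 years.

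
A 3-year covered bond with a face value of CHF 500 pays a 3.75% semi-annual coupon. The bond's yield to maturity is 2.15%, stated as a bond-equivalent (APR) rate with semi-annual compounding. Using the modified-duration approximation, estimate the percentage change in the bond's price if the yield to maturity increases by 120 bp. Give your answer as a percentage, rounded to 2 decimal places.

-3.41%

Periodic yield y = 0.01075. Modified duration first:
  t   CF        PV=CF/(1+0.01075)^t    t·PV
  1        9.375         9.2753         9.2753
  2        9.375         9.1766        18.3533
  3        9.375         9.0790        27.2371
  4        9.375         8.9825        35.9299
  5        9.375         8.8869        44.4347
  6      509.375       477.7219     2,866.3312
  Σ                    523.1223     3,001.5616
P = 523.1223; D_Mac = 5.73778 half-year periods = 2.86889 yrs; D_mod = 2.86889/(1+0.01075) = 2.83838 yrs.
ΔP/P ≈ -D_mod · Δy = -2.83838 × (+0.012) = -0.034061 = -3.4061%.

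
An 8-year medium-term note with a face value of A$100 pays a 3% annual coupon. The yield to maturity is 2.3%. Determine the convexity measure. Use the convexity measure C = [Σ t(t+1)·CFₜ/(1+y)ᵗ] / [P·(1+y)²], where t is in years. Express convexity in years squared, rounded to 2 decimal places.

With y = 0.023:
  t   CF        PV=CF/(1+0.023)^t    t·PV        t(t+1)·PV
  1         3.00         2.9326         2.9326           5.8651
  2         3.00         2.8666         5.7332          17.1997
  3         3.00         2.8022         8.4065          33.6260
  4         3.00         2.7392        10.9567          54.7834
  5         3.00         2.6776        13.3879          80.3275
  6         3.00         2.6174        15.7043         109.9301
  7         3.00         2.5585        17.9098         143.2781
  8       103.00        85.8682       686.9453       6,182.5075
  Σ                    105.0622       761.9762       6,627.5175
P = 105.0622.
Convexity = Σ t(t+1)·PV / [P·(1+y)²] = 6,627.5175 / (105.0622 × 1.046529) = 60.27722.

60.28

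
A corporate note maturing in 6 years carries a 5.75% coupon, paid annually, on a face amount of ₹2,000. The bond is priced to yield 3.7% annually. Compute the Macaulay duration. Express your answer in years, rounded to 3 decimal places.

5.284 years

Periodic yield y = 0.037. Discount each cash flow and weight by its year:
  t   CF        PV=CF/(1+0.037)^t    t·PV
  1       115.00       110.8968       110.8968
  2       115.00       106.9400       213.8801
  3       115.00       103.1244       309.3733
  4       115.00        99.4450       397.7799
  5       115.00        95.8968       479.4839
  6     2,115.00     1,700.7396    10,204.4378
  Σ                  2,217.0427    11,715.8518
Price P = Σ PV = 2,217.0427.
Macaulay duration = Σ(t·PV) / P = 11,715.8518 / 2,217.0427 = 5.28445 years.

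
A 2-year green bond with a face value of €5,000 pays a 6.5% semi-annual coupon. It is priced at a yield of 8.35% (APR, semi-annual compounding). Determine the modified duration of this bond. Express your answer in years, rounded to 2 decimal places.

Periodic yield y = 0.04175. First find Macaulay duration:
  t   CF        PV=CF/(1+0.04175)^t    t·PV
  1       162.50       155.9875       155.9875
  2       162.50       149.7360       299.4721
  3       162.50       143.7351       431.2053
  4     5,162.50     4,383.3488    17,533.3951
  Σ                  4,832.8074    18,420.0600
P = 4,832.8074; Macaulay duration = 18,420.0600 / 4,832.8074 = 3.81146 half-year periods = 1.90573 years.
Modified duration = D_Mac / (1 + y) = 1.90573 / 1.04175 = 1.82936 years.

1.83 years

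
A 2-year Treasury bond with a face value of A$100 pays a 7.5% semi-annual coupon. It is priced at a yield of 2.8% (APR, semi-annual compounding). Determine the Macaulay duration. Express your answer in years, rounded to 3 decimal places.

Periodic yield y = 0.014. Discount each cash flow and weight by its period:
  t   CF        PV=CF/(1+0.014)^t    t·PV
  1         3.75         3.6982         3.6982
  2         3.75         3.6472         7.2943
  3         3.75         3.5968        10.7904
  4       103.75        98.1378       392.5512
  Σ                    109.0800       414.3342
Price P = Σ PV = 109.0800.
Macaulay duration = Σ(t·PV) / P = 414.3342 / 109.0800 = 3.79844 half-year periods.
In years: 3.79844 / 2 = 1.89922 years.

1.899 years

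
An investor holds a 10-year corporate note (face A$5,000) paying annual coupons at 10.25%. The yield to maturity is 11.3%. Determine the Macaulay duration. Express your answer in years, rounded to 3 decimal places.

6.593 years

Periodic yield y = 0.113. Discount each cash flow and weight by its year:
  t   CF        PV=CF/(1+0.113)^t    t·PV
  1       512.50       460.4672       460.4672
  2       512.50       413.7172       827.4343
  3       512.50       371.7135     1,115.1406
  4       512.50       333.9744     1,335.8977
  5       512.50       300.0669     1,500.3343
  6       512.50       269.6019     1,617.6112
  7       512.50       242.2299     1,695.6092
  8       512.50       217.6369     1,741.0953
  9       512.50       195.5408     1,759.8672
  10    5,512.50     1,889.7178    18,897.1782
  Σ                  4,694.6665    30,950.6353
Price P = Σ PV = 4,694.6665.
Macaulay duration = Σ(t·PV) / P = 30,950.6353 / 4,694.6665 = 6.59272 years.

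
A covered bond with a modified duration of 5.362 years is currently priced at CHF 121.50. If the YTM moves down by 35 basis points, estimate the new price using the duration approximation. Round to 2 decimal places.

Duration approximation: ΔP/P ≈ -D_mod · Δy = -5.362 × (-0.0035) = +0.018767.
New price ≈ 121.50 × (1 + 0.018767) = 123.7801905.

CHF 123.78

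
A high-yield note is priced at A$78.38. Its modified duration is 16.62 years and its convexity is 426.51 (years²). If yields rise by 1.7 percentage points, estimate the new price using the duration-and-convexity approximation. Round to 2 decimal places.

A$61.07

Duration effect: -D_mod·Δy = -16.62 × (+0.017) = -0.282540
Convexity effect: ½·C·(Δy)² = 0.5 × 426.51 × (0.017)² = +0.061630695
ΔP/P ≈ -0.282540 + 0.061630695 = -0.220909305
New price ≈ 78.38 × (1 - 0.220909305) = 61.0651286741.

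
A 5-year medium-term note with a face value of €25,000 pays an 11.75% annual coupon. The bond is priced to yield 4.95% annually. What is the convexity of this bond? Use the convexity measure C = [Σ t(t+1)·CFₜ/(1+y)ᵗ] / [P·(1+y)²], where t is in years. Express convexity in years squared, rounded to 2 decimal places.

With y = 0.0495:
  t   CF        PV=CF/(1+0.0495)^t    t·PV        t(t+1)·PV
  1     2,937.50     2,798.9519     2,798.9519       5,597.9038
  2     2,937.50     2,666.9384     5,333.8769      16,001.6306
  3     2,937.50     2,541.1514     7,623.4543      30,493.8172
  4     2,937.50     2,421.2972     9,685.1889      48,425.9444
  5    27,937.50    21,941.9553   109,709.7765     658,258.6589
  Σ                 32,370.2943   135,151.2484     758,777.9548
P = 32,370.2943.
Convexity = Σ t(t+1)·PV / [P·(1+y)²] = 758,777.9548 / (32,370.2943 × 1.101450) = 21.28155.

21.28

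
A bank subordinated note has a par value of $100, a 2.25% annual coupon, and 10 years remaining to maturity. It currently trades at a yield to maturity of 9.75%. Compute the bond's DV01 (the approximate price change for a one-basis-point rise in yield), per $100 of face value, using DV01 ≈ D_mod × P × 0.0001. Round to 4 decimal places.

Periodic yield y = 0.0975.
  t   CF        PV=CF/(1+0.0975)^t    t·PV
  1         2.25         2.0501         2.0501
  2         2.25         1.8680         3.7360
  3         2.25         1.7020         5.1061
  4         2.25         1.5508         6.2033
  5         2.25         1.4131         7.0653
  6         2.25         1.2875         7.7251
  7         2.25         1.1731         8.2120
  8         2.25         1.0689         8.5514
  9         2.25         0.9740         8.7657
  10      102.25        40.3291       403.2905
  Σ                     53.4166       460.7055
P = 53.4166; D_Mac = 8.62476 yrs; D_mod = 7.85855 yrs.
DV01 ≈ 7.85855 × 53.4166 × 0.0001 = 0.041978.

$0.0420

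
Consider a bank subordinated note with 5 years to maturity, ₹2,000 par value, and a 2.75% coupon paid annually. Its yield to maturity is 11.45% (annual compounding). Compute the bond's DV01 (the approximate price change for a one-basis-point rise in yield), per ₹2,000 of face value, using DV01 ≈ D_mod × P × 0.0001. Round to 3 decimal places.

₹0.572

Periodic yield y = 0.1145.
  t   CF        PV=CF/(1+0.1145)^t    t·PV
  1        55.00        49.3495        49.3495
  2        55.00        44.2795        88.5590
  3        55.00        39.7304       119.1911
  4        55.00        35.6486       142.5944
  5     2,055.00     1,195.1199     5,975.5993
  Σ                  1,364.1278     6,375.2932
P = 1,364.1278; D_Mac = 4.67353 yrs; D_mod = 4.19339 yrs.
DV01 ≈ 4.19339 × 1,364.1278 × 0.0001 = 0.572032.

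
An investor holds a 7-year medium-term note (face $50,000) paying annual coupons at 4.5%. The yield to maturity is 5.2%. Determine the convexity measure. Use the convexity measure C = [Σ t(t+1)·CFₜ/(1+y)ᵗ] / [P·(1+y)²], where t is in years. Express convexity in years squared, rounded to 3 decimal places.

42.373

With y = 0.052:
  t   CF        PV=CF/(1+0.052)^t    t·PV        t(t+1)·PV
  1     2,250.00     2,138.7833     2,138.7833       4,277.5665
  2     2,250.00     2,033.0639     4,066.1279      12,198.3837
  3     2,250.00     1,932.5703     5,797.7109      23,190.8435
  4     2,250.00     1,837.0440     7,348.1760      36,740.8800
  5     2,250.00     1,746.2395     8,731.1977      52,387.1864
  6     2,250.00     1,659.9235     9,959.5411      69,716.7879
  7    52,250.00    36,641.7423   256,492.1961   2,051,937.5690
  Σ                 47,989.3669   294,533.7330   2,250,449.2170
P = 47,989.3669.
Convexity = Σ t(t+1)·PV / [P·(1+y)²] = 2,250,449.2170 / (47,989.3669 × 1.106704) = 42.37334.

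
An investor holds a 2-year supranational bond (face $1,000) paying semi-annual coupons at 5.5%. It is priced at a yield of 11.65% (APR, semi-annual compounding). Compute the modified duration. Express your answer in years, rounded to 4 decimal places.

1.8104 years

Periodic yield y = 0.05825. First find Macaulay duration:
  t   CF        PV=CF/(1+0.05825)^t    t·PV
  1        27.50        25.9863        25.9863
  2        27.50        24.5559        49.1118
  3        27.50        23.2043        69.6128
  4     1,027.50       819.2731     3,277.0926
  Σ                    893.0196     3,421.8035
P = 893.0196; Macaulay duration = 3,421.8035 / 893.0196 = 3.83172 half-year periods = 1.91586 years.
Modified duration = D_Mac / (1 + y) = 1.91586 / 1.05825 = 1.81041 years.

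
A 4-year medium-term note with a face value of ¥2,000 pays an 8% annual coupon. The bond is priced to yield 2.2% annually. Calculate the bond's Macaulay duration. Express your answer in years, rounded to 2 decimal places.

3.62 years

Periodic yield y = 0.022. Discount each cash flow and weight by its year:
  t   CF        PV=CF/(1+0.022)^t    t·PV
  1       160.00       156.5558       156.5558
  2       160.00       153.1857       306.3714
  3       160.00       149.8881       449.6644
  4     2,160.00     1,979.9315     7,919.7261
  Σ                  2,439.5611     8,832.3176
Price P = Σ PV = 2,439.5611.
Macaulay duration = Σ(t·PV) / P = 8,832.3176 / 2,439.5611 = 3.62045 years.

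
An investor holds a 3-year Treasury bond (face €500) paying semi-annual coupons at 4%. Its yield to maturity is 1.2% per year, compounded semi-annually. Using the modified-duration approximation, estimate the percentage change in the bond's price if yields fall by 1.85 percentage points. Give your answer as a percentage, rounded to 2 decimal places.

Periodic yield y = 0.006. Modified duration first:
  t   CF        PV=CF/(1+0.006)^t    t·PV
  1        10.00         9.9404         9.9404
  2        10.00         9.8811        19.7621
  3        10.00         9.8221        29.4664
  4        10.00         9.7636        39.0542
  5        10.00         9.7053        48.5266
  6       510.00       492.0195     2,952.1168
  Σ                    541.1319     3,098.8666
P = 541.1319; D_Mac = 5.72664 half-year periods = 2.86332 yrs; D_mod = 2.86332/(1+0.006) = 2.84624 yrs.
ΔP/P ≈ -D_mod · Δy = -2.84624 × (-0.0185) = +0.052655 = +5.2655%.

+5.27%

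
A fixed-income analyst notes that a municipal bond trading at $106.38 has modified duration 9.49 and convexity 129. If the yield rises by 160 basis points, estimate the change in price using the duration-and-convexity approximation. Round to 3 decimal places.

-$14.396

Duration effect: -D_mod·Δy = -9.49 × (+0.016) = -0.151840
Convexity effect: ½·C·(Δy)² = 0.5 × 129 × (0.016)² = +0.0165120
ΔP/P ≈ -0.151840 + 0.0165120 = -0.135328
ΔP ≈ 106.38 × (-0.135328) = -14.39619264.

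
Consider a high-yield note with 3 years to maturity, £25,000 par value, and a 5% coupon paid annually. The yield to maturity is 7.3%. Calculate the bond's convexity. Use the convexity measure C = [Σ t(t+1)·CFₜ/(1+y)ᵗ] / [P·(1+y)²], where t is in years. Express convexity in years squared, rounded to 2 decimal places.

With y = 0.073:
  t   CF        PV=CF/(1+0.073)^t    t·PV        t(t+1)·PV
  1     1,250.00     1,164.9581     1,164.9581       2,329.9161
  2     1,250.00     1,085.7018     2,171.4037       6,514.2110
  3    26,250.00    21,248.5912    63,745.7737     254,983.0948
  Σ                 23,499.2511    67,082.1354     263,827.2218
P = 23,499.2511.
Convexity = Σ t(t+1)·PV / [P·(1+y)²] = 263,827.2218 / (23,499.2511 × 1.151329) = 9.75138.

9.75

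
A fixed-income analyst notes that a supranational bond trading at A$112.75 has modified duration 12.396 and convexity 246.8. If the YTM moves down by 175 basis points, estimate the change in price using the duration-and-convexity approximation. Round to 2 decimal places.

+A$28.72

Duration effect: -D_mod·Δy = -12.396 × (-0.0175) = +0.216930
Convexity effect: ½·C·(Δy)² = 0.5 × 246.8 × (-0.0175)² = +0.03779125
ΔP/P ≈ +0.216930 + 0.03779125 = +0.25472125
ΔP ≈ 112.75 × (+0.25472125) = +28.7198209375.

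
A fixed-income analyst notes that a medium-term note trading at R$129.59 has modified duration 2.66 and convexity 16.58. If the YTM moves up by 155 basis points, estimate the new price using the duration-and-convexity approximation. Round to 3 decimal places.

Duration effect: -D_mod·Δy = -2.66 × (+0.0155) = -0.041230
Convexity effect: ½·C·(Δy)² = 0.5 × 16.58 × (0.0155)² = +0.0019916725
ΔP/P ≈ -0.041230 + 0.0019916725 = -0.0392383275
New price ≈ 129.59 × (1 - 0.0392383275) = 124.505105139275.

R$124.505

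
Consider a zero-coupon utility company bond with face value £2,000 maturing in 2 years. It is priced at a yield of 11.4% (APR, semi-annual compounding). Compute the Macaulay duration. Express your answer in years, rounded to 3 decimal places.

2.000 years

A zero-coupon bond has a single cash flow at maturity, so its Macaulay duration equals its maturity: 2 years.
(Equivalently: 4 semi-annual periods ÷ 2 = 2 years.)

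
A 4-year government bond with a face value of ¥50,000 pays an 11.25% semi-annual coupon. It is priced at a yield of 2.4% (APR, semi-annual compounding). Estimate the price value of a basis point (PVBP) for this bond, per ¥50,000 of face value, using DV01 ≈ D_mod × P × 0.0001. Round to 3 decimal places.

¥22.641

Periodic yield y = 0.012.
  t   CF        PV=CF/(1+0.012)^t    t·PV
  1     2,812.50     2,779.1502     2,779.1502
  2     2,812.50     2,746.1958     5,492.3917
  3     2,812.50     2,713.6323     8,140.8968
  4     2,812.50     2,681.4548    10,725.8192
  5     2,812.50     2,649.6589    13,248.2945
  6     2,812.50     2,618.2400    15,709.4401
  7     2,812.50     2,587.1937    18,110.3558
  8    52,812.50    48,005.6800   384,045.4404
  Σ                 66,781.2058   458,251.7887
P = 66,781.2058; D_Mac = 6.86199 half-year periods = 3.43099 yrs; D_mod = 3.39031 yrs.
DV01 ≈ 3.39031 × 66,781.2058 × 0.0001 = 22.640899.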